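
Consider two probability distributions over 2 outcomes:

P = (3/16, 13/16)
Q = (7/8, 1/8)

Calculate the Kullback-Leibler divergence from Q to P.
D(P||Q) = Σ P(i) log₂(P(i)/Q(i))
  i=0: (3/16) × log₂((3/16)/(7/8)) = (3/16) × log₂(3/14) = -0.4167
  i=1: (13/16) × log₂((13/16)/(1/8)) = (13/16) × log₂(13/2) = 2.1941
D(P||Q) = -0.4167 + 2.1941
  = 1.7774 bits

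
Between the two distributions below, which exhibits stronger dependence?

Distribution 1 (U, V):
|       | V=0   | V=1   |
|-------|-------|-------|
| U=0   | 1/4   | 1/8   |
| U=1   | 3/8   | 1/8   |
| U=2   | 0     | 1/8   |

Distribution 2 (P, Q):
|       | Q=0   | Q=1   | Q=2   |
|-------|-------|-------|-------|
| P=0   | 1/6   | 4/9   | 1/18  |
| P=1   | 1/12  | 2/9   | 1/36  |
Distribution 1 (U, V):
Marginal P(U) (row sums):
  P(U=0) = 1/4 + 1/8 = 3/8
  P(U=1) = 3/8 + 1/8 = 1/2
  P(U=2) = 0 + 1/8 = 1/8
Marginal P(V) (column sums):
  P(V=0) = 1/4 + 3/8 + 0 = 5/8
  P(V=1) = 1/8 + 1/8 + 1/8 = 3/8

H(U) = -[(3/8)·log₂(3/8) + (1/2)·log₂(1/2) + (1/8)·log₂(1/8)]
  = 0.5306 + 0.5000 + 0.3750
  = 1.4056 bits
H(V) = -[(5/8)·log₂(5/8) + (3/8)·log₂(3/8)]
  = 0.4238 + 0.5306
  = 0.9544 bits
H(U,V) = -[(1/4)·log₂(1/4) + (1/8)·log₂(1/8) + (3/8)·log₂(3/8) + (1/8)·log₂(1/8) + (1/8)·log₂(1/8)]
  = 0.5000 + 0.3750 + 0.5306 + 0.3750 + 0.3750
  = 2.1556 bits

I(U;V) = H(U) + H(V) - H(U,V)
  = 1.4056 + 0.9544 - 2.1556
  = 0.2044 bits

Distribution 2 (P, Q):
Marginal P(P) (row sums):
  P(P=0) = 1/6 + 4/9 + 1/18 = 2/3
  P(P=1) = 1/12 + 2/9 + 1/36 = 1/3
Marginal P(Q) (column sums):
  P(Q=0) = 1/6 + 1/12 = 1/4
  P(Q=1) = 4/9 + 2/9 = 2/3
  P(Q=2) = 1/18 + 1/36 = 1/12

H(P) = -[(2/3)·log₂(2/3) + (1/3)·log₂(1/3)]
  = 0.3900 + 0.5283
  = 0.9183 bits
H(Q) = -[(1/4)·log₂(1/4) + (2/3)·log₂(2/3) + (1/12)·log₂(1/12)]
  = 0.5000 + 0.3900 + 0.2987
  = 1.1887 bits
H(P,Q) = -[(1/6)·log₂(1/6) + (4/9)·log₂(4/9) + (1/18)·log₂(1/18) + (1/12)·log₂(1/12) + (2/9)·log₂(2/9) + (1/36)·log₂(1/36)]
  = 0.4308 + 0.5200 + 0.2317 + 0.2987 + 0.4822 + 0.1436
  = 2.1070 bits

I(P;Q) = H(P) + H(Q) - H(P,Q)
  = 0.9183 + 1.1887 - 2.1070
  = 0.0000 bits

I(U;V) = 0.2044 bits > I(P;Q) = 0.0000 bits, so (U, V) has the higher mutual information (stronger dependence).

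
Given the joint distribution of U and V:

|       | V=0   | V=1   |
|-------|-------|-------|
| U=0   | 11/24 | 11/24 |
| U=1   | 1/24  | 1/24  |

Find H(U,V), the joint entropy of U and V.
H(U,V) = -Σ P(U,V) log₂ P(U,V), summed over the non-zero cells:
H(U,V) = -[(11/24)·log₂(11/24) + (11/24)·log₂(11/24) + (1/24)·log₂(1/24) + (1/24)·log₂(1/24)]
  = 0.5159 + 0.5159 + 0.1910 + 0.1910
  = 1.4138 bits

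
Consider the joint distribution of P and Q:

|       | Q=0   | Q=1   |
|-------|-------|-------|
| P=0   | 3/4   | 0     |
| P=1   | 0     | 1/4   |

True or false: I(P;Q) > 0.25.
Marginal P(P) (row sums):
  P(P=0) = 3/4 + 0 = 3/4
  P(P=1) = 0 + 1/4 = 1/4
Marginal P(Q) (column sums):
  P(Q=0) = 3/4 + 0 = 3/4
  P(Q=1) = 0 + 1/4 = 1/4

H(P) = -[(3/4)·log₂(3/4) + (1/4)·log₂(1/4)]
  = 0.3113 + 0.5000
  = 0.8113 bits
H(Q) = -[(3/4)·log₂(3/4) + (1/4)·log₂(1/4)]
  = 0.3113 + 0.5000
  = 0.8113 bits
H(P,Q) = -[(3/4)·log₂(3/4) + (1/4)·log₂(1/4)]
  = 0.3113 + 0.5000
  = 0.8113 bits

I(P;Q) = H(P) + H(Q) - H(P,Q)
  = 0.8113 + 0.8113 - 0.8113
  = 0.8113 bits

True. I(P;Q) = 0.8113 bits, which is > 0.25 bits.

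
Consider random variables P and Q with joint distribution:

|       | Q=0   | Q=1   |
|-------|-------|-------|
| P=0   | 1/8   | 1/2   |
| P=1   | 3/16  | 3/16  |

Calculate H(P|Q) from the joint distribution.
Marginal P(Q) (column sums):
  P(Q=0) = 1/8 + 3/16 = 5/16
  P(Q=1) = 1/2 + 3/16 = 11/16

H(P|Q) = -Σ P(P,Q)·log₂ P(P|Q), where P(P|Q) = P(P,Q) / P(Q)
  (P=0,Q=0): P(P|Q) = (1/8)/(5/16) = 2/5;  -(1/8)·log₂(2/5) = 0.1652
  (P=0,Q=1): P(P|Q) = (1/2)/(11/16) = 8/11;  -(1/2)·log₂(8/11) = 0.2297
  (P=1,Q=0): P(P|Q) = (3/16)/(5/16) = 3/5;  -(3/16)·log₂(3/5) = 0.1382
  (P=1,Q=1): P(P|Q) = (3/16)/(11/16) = 3/11;  -(3/16)·log₂(3/11) = 0.3515
H(P|Q) = 0.1652 + 0.2297 + 0.1382 + 0.3515
  = 0.8846 bits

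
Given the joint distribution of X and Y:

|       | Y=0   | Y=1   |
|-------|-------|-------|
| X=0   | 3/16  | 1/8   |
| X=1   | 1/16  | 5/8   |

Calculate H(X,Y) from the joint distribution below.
H(X,Y) = -Σ P(X,Y) log₂ P(X,Y), summed over the non-zero cells:
H(X,Y) = -[(3/16)·log₂(3/16) + (1/8)·log₂(1/8) + (1/16)·log₂(1/16) + (5/8)·log₂(5/8)]
  = 0.4528 + 0.3750 + 0.2500 + 0.4238
  = 1.5016 bits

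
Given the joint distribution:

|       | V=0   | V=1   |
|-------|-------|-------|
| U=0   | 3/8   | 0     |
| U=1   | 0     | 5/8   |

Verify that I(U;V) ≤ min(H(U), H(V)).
Marginal P(U) (row sums):
  P(U=0) = 3/8 + 0 = 3/8
  P(U=1) = 0 + 5/8 = 5/8
Marginal P(V) (column sums):
  P(V=0) = 3/8 + 0 = 3/8
  P(V=1) = 0 + 5/8 = 5/8

H(U) = -[(3/8)·log₂(3/8) + (5/8)·log₂(5/8)]
  = 0.5306 + 0.4238
  = 0.9544 bits
H(V) = -[(3/8)·log₂(3/8) + (5/8)·log₂(5/8)]
  = 0.5306 + 0.4238
  = 0.9544 bits
H(U,V) = -[(3/8)·log₂(3/8) + (5/8)·log₂(5/8)]
  = 0.5306 + 0.4238
  = 0.9544 bits

I(U;V) = H(U) + H(V) - H(U,V)
  = 0.9544 + 0.9544 - 0.9544
  = 0.9544 bits

min(H(U), H(V)) = min(0.9544, 0.9544) = 0.9544 bits
Since 0.9544 ≤ 0.9544, the bound is satisfied ✓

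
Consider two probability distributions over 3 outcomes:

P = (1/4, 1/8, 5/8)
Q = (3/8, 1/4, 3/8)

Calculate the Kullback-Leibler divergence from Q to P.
D(P||Q) = Σ P(i) log₂(P(i)/Q(i))
  i=0: (1/4) × log₂((1/4)/(3/8)) = (1/4) × log₂(2/3) = -0.1462
  i=1: (1/8) × log₂((1/8)/(1/4)) = (1/8) × log₂(1/2) = -0.1250
  i=2: (5/8) × log₂((5/8)/(3/8)) = (5/8) × log₂(5/3) = 0.4606
D(P||Q) = -0.1462 - 0.1250 + 0.4606
  = 0.1894 bits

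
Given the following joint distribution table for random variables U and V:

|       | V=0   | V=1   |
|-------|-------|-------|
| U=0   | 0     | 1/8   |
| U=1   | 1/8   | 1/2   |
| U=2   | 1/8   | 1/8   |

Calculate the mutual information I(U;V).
Marginal P(U) (row sums):
  P(U=0) = 0 + 1/8 = 1/8
  P(U=1) = 1/8 + 1/2 = 5/8
  P(U=2) = 1/8 + 1/8 = 1/4
Marginal P(V) (column sums):
  P(V=0) = 0 + 1/8 + 1/8 = 1/4
  P(V=1) = 1/8 + 1/2 + 1/8 = 3/4

H(U) = -[(1/8)·log₂(1/8) + (5/8)·log₂(5/8) + (1/4)·log₂(1/4)]
  = 0.3750 + 0.4238 + 0.5000
  = 1.2988 bits
H(V) = -[(1/4)·log₂(1/4) + (3/4)·log₂(3/4)]
  = 0.5000 + 0.3113
  = 0.8113 bits
H(U,V) = -[(1/8)·log₂(1/8) + (1/8)·log₂(1/8) + (1/2)·log₂(1/2) + (1/8)·log₂(1/8) + (1/8)·log₂(1/8)]
  = 0.3750 + 0.3750 + 0.5000 + 0.3750 + 0.3750
  = 2.0000 bits

I(U;V) = H(U) + H(V) - H(U,V)
  = 1.2988 + 0.8113 - 2.0000
  = 0.1101 bits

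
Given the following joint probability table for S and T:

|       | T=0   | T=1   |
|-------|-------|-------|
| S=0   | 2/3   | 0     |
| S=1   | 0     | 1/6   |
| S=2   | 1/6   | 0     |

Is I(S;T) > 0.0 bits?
Marginal P(S) (row sums):
  P(S=0) = 2/3 + 0 = 2/3
  P(S=1) = 0 + 1/6 = 1/6
  P(S=2) = 1/6 + 0 = 1/6
Marginal P(T) (column sums):
  P(T=0) = 2/3 + 0 + 1/6 = 5/6
  P(T=1) = 0 + 1/6 + 0 = 1/6

H(S) = -[(2/3)·log₂(2/3) + (1/6)·log₂(1/6) + (1/6)·log₂(1/6)]
  = 0.3900 + 0.4308 + 0.4308
  = 1.2516 bits
H(T) = -[(5/6)·log₂(5/6) + (1/6)·log₂(1/6)]
  = 0.2192 + 0.4308
  = 0.6500 bits
H(S,T) = -[(2/3)·log₂(2/3) + (1/6)·log₂(1/6) + (1/6)·log₂(1/6)]
  = 0.3900 + 0.4308 + 0.4308
  = 1.2516 bits

I(S;T) = H(S) + H(T) - H(S,T)
  = 1.2516 + 0.6500 - 1.2516
  = 0.6500 bits

Yes. I(S;T) = 0.6500 bits, which is > 0.0 bits.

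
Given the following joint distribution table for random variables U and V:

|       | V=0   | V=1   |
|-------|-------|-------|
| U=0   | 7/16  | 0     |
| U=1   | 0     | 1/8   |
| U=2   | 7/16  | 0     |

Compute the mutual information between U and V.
Marginal P(U) (row sums):
  P(U=0) = 7/16 + 0 = 7/16
  P(U=1) = 0 + 1/8 = 1/8
  P(U=2) = 7/16 + 0 = 7/16
Marginal P(V) (column sums):
  P(V=0) = 7/16 + 0 + 7/16 = 7/8
  P(V=1) = 0 + 1/8 + 0 = 1/8

H(U) = -[(7/16)·log₂(7/16) + (1/8)·log₂(1/8) + (7/16)·log₂(7/16)]
  = 0.5218 + 0.3750 + 0.5218
  = 1.4186 bits
H(V) = -[(7/8)·log₂(7/8) + (1/8)·log₂(1/8)]
  = 0.1686 + 0.3750
  = 0.5436 bits
H(U,V) = -[(7/16)·log₂(7/16) + (1/8)·log₂(1/8) + (7/16)·log₂(7/16)]
  = 0.5218 + 0.3750 + 0.5218
  = 1.4186 bits

I(U;V) = H(U) + H(V) - H(U,V)
  = 1.4186 + 0.5436 - 1.4186
  = 0.5436 bits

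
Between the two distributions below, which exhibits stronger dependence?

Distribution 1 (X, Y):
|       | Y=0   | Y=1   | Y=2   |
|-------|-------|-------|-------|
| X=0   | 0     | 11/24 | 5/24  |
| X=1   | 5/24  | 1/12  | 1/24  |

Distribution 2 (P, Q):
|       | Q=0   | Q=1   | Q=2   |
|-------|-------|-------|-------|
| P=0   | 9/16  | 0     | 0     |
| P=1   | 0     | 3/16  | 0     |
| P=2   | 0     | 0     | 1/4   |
Distribution 1 (X, Y):
Marginal P(X) (row sums):
  P(X=0) = 0 + 11/24 + 5/24 = 2/3
  P(X=1) = 5/24 + 1/12 + 1/24 = 1/3
Marginal P(Y) (column sums):
  P(Y=0) = 0 + 5/24 = 5/24
  P(Y=1) = 11/24 + 1/12 = 13/24
  P(Y=2) = 5/24 + 1/24 = 1/4

H(X) = -[(2/3)·log₂(2/3) + (1/3)·log₂(1/3)]
  = 0.3900 + 0.5283
  = 0.9183 bits
H(Y) = -[(5/24)·log₂(5/24) + (13/24)·log₂(13/24) + (1/4)·log₂(1/4)]
  = 0.4715 + 0.4791 + 0.5000
  = 1.4506 bits
H(X,Y) = -[(11/24)·log₂(11/24) + (5/24)·log₂(5/24) + (5/24)·log₂(5/24) + (1/12)·log₂(1/12) + (1/24)·log₂(1/24)]
  = 0.5159 + 0.4715 + 0.4715 + 0.2987 + 0.1910
  = 1.9486 bits

I(X;Y) = H(X) + H(Y) - H(X,Y)
  = 0.9183 + 1.4506 - 1.9486
  = 0.4203 bits

Distribution 2 (P, Q):
Marginal P(P) (row sums):
  P(P=0) = 9/16 + 0 + 0 = 9/16
  P(P=1) = 0 + 3/16 + 0 = 3/16
  P(P=2) = 0 + 0 + 1/4 = 1/4
Marginal P(Q) (column sums):
  P(Q=0) = 9/16 + 0 + 0 = 9/16
  P(Q=1) = 0 + 3/16 + 0 = 3/16
  P(Q=2) = 0 + 0 + 1/4 = 1/4

H(P) = -[(9/16)·log₂(9/16) + (3/16)·log₂(3/16) + (1/4)·log₂(1/4)]
  = 0.4669 + 0.4528 + 0.5000
  = 1.4197 bits
H(Q) = -[(9/16)·log₂(9/16) + (3/16)·log₂(3/16) + (1/4)·log₂(1/4)]
  = 0.4669 + 0.4528 + 0.5000
  = 1.4197 bits
H(P,Q) = -[(9/16)·log₂(9/16) + (3/16)·log₂(3/16) + (1/4)·log₂(1/4)]
  = 0.4669 + 0.4528 + 0.5000
  = 1.4197 bits

I(P;Q) = H(P) + H(Q) - H(P,Q)
  = 1.4197 + 1.4197 - 1.4197
  = 1.4197 bits

I(P;Q) = 1.4197 bits > I(X;Y) = 0.4203 bits, so (P, Q) has the higher mutual information (stronger dependence).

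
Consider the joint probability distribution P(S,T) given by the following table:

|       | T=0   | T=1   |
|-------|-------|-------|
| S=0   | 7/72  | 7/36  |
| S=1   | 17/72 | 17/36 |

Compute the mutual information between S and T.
Marginal P(S) (row sums):
  P(S=0) = 7/72 + 7/36 = 7/24
  P(S=1) = 17/72 + 17/36 = 17/24
Marginal P(T) (column sums):
  P(T=0) = 7/72 + 17/72 = 1/3
  P(T=1) = 7/36 + 17/36 = 2/3

H(S) = -[(7/24)·log₂(7/24) + (17/24)·log₂(17/24)]
  = 0.5185 + 0.3524
  = 0.8709 bits
H(T) = -[(1/3)·log₂(1/3) + (2/3)·log₂(2/3)]
  = 0.5283 + 0.3900
  = 0.9183 bits
H(S,T) = -[(7/72)·log₂(7/72) + (7/36)·log₂(7/36) + (17/72)·log₂(17/72) + (17/36)·log₂(17/36)]
  = 0.3269 + 0.4594 + 0.4917 + 0.5112
  = 1.7892 bits

I(S;T) = H(S) + H(T) - H(S,T)
  = 0.8709 + 0.9183 - 1.7892
  = 0.0000 bits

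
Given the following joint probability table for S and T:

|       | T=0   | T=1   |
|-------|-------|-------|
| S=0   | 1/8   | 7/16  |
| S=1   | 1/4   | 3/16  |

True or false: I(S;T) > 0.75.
Marginal P(S) (row sums):
  P(S=0) = 1/8 + 7/16 = 9/16
  P(S=1) = 1/4 + 3/16 = 7/16
Marginal P(T) (column sums):
  P(T=0) = 1/8 + 1/4 = 3/8
  P(T=1) = 7/16 + 3/16 = 5/8

H(S) = -[(9/16)·log₂(9/16) + (7/16)·log₂(7/16)]
  = 0.4669 + 0.5218
  = 0.9887 bits
H(T) = -[(3/8)·log₂(3/8) + (5/8)·log₂(5/8)]
  = 0.5306 + 0.4238
  = 0.9544 bits
H(S,T) = -[(1/8)·log₂(1/8) + (7/16)·log₂(7/16) + (1/4)·log₂(1/4) + (3/16)·log₂(3/16)]
  = 0.3750 + 0.5218 + 0.5000 + 0.4528
  = 1.8496 bits

I(S;T) = H(S) + H(T) - H(S,T)
  = 0.9887 + 0.9544 - 1.8496
  = 0.0935 bits

False. I(S;T) = 0.0935 bits, which is ≤ 0.75 bits.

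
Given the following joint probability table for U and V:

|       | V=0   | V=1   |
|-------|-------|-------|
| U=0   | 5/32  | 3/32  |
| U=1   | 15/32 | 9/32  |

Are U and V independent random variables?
Marginal P(U) (row sums):
  P(U=0) = 5/32 + 3/32 = 1/4
  P(U=1) = 15/32 + 9/32 = 3/4
Marginal P(V) (column sums):
  P(V=0) = 5/32 + 15/32 = 5/8
  P(V=1) = 3/32 + 9/32 = 3/8

U and V are independent iff P(U=i,V=j) = P(U=i)·P(V=j) for every cell.
  P(U=0)·P(V=0) = 1/4 × 5/8 = 5/32 = P(U=0,V=0) ✓
  P(U=0)·P(V=1) = 1/4 × 3/8 = 3/32 = P(U=0,V=1) ✓
  P(U=1)·P(V=0) = 3/4 × 5/8 = 15/32 = P(U=1,V=0) ✓
  P(U=1)·P(V=1) = 3/4 × 3/8 = 9/32 = P(U=1,V=1) ✓

Yes, U and V are independent: every cell factors, so I(U;V) = 0 bits.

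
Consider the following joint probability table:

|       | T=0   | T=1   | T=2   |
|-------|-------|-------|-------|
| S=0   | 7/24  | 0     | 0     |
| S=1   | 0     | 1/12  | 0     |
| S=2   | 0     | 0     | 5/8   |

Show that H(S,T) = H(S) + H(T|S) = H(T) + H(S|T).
Marginal P(S) (row sums):
  P(S=0) = 7/24 + 0 + 0 = 7/24
  P(S=1) = 0 + 1/12 + 0 = 1/12
  P(S=2) = 0 + 0 + 5/8 = 5/8
Marginal P(T) (column sums):
  P(T=0) = 7/24 + 0 + 0 = 7/24
  P(T=1) = 0 + 1/12 + 0 = 1/12
  P(T=2) = 0 + 0 + 5/8 = 5/8

Decomposition 1: H(S) + H(T|S)
H(S) = -[(7/24)·log₂(7/24) + (1/12)·log₂(1/12) + (5/8)·log₂(5/8)]
  = 0.5185 + 0.2987 + 0.4238
  = 1.2410 bits
H(T|S) = -Σ P(S,T)·log₂ P(T|S), where P(T|S) = P(S,T) / P(S)
  (cells with P(S,T) = 0 contribute 0)
  (S=0,T=0): P(T|S) = (7/24)/(7/24) = 1;  -(7/24)·log₂(1) = 0.0000
  (S=1,T=1): P(T|S) = (1/12)/(1/12) = 1;  -(1/12)·log₂(1) = 0.0000
  (S=2,T=2): P(T|S) = (5/8)/(5/8) = 1;  -(5/8)·log₂(1) = 0.0000
H(T|S) = 0.0000 + 0.0000 + 0.0000
  = 0.0000 bits
H(S) + H(T|S) = 1.2410 + 0.0000 = 1.2410 bits

Decomposition 2: H(T) + H(S|T)
H(T) = -[(7/24)·log₂(7/24) + (1/12)·log₂(1/12) + (5/8)·log₂(5/8)]
  = 0.5185 + 0.2987 + 0.4238
  = 1.2410 bits
H(S|T) = -Σ P(S,T)·log₂ P(S|T), where P(S|T) = P(S,T) / P(T)
  (cells with P(S,T) = 0 contribute 0)
  (S=0,T=0): P(S|T) = (7/24)/(7/24) = 1;  -(7/24)·log₂(1) = 0.0000
  (S=1,T=1): P(S|T) = (1/12)/(1/12) = 1;  -(1/12)·log₂(1) = 0.0000
  (S=2,T=2): P(S|T) = (5/8)/(5/8) = 1;  -(5/8)·log₂(1) = 0.0000
H(S|T) = 0.0000 + 0.0000 + 0.0000
  = 0.0000 bits
H(T) + H(S|T) = 1.2410 + 0.0000 = 1.2410 bits

Direct computation of the joint entropy:
H(S,T) = -[(7/24)·log₂(7/24) + (1/12)·log₂(1/12) + (5/8)·log₂(5/8)]
  = 0.5185 + 0.2987 + 0.4238
  = 1.2410 bits

All three agree: H(S,T) = 1.2410 bits ✓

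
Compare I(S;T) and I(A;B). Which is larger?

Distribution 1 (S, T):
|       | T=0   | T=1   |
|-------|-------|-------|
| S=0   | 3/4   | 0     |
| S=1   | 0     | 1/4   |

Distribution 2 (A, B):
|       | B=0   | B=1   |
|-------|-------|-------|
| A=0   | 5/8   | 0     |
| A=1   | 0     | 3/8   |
Distribution 1 (S, T):
Marginal P(S) (row sums):
  P(S=0) = 3/4 + 0 = 3/4
  P(S=1) = 0 + 1/4 = 1/4
Marginal P(T) (column sums):
  P(T=0) = 3/4 + 0 = 3/4
  P(T=1) = 0 + 1/4 = 1/4

H(S) = -[(3/4)·log₂(3/4) + (1/4)·log₂(1/4)]
  = 0.3113 + 0.5000
  = 0.8113 bits
H(T) = -[(3/4)·log₂(3/4) + (1/4)·log₂(1/4)]
  = 0.3113 + 0.5000
  = 0.8113 bits
H(S,T) = -[(3/4)·log₂(3/4) + (1/4)·log₂(1/4)]
  = 0.3113 + 0.5000
  = 0.8113 bits

I(S;T) = H(S) + H(T) - H(S,T)
  = 0.8113 + 0.8113 - 0.8113
  = 0.8113 bits

Distribution 2 (A, B):
Marginal P(A) (row sums):
  P(A=0) = 5/8 + 0 = 5/8
  P(A=1) = 0 + 3/8 = 3/8
Marginal P(B) (column sums):
  P(B=0) = 5/8 + 0 = 5/8
  P(B=1) = 0 + 3/8 = 3/8

H(A) = -[(5/8)·log₂(5/8) + (3/8)·log₂(3/8)]
  = 0.4238 + 0.5306
  = 0.9544 bits
H(B) = -[(5/8)·log₂(5/8) + (3/8)·log₂(3/8)]
  = 0.4238 + 0.5306
  = 0.9544 bits
H(A,B) = -[(5/8)·log₂(5/8) + (3/8)·log₂(3/8)]
  = 0.4238 + 0.5306
  = 0.9544 bits

I(A;B) = H(A) + H(B) - H(A,B)
  = 0.9544 + 0.9544 - 0.9544
  = 0.9544 bits

I(A;B) = 0.9544 bits > I(S;T) = 0.8113 bits, so (A, B) has the higher mutual information (stronger dependence).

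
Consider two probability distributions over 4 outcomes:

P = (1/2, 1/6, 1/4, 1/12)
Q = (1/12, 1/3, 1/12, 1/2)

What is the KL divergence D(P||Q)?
D(P||Q) = Σ P(i) log₂(P(i)/Q(i))
  i=0: (1/2) × log₂((1/2)/(1/12)) = (1/2) × log₂(6) = 1.2925
  i=1: (1/6) × log₂((1/6)/(1/3)) = (1/6) × log₂(1/2) = -0.1667
  i=2: (1/4) × log₂((1/4)/(1/12)) = (1/4) × log₂(3) = 0.3962
  i=3: (1/12) × log₂((1/12)/(1/2)) = (1/12) × log₂(1/6) = -0.2154
D(P||Q) = 1.2925 - 0.1667 + 0.3962 - 0.2154
  = 1.3066 bits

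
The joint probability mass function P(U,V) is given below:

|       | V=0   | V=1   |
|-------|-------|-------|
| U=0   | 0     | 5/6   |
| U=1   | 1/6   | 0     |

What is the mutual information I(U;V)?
Marginal P(U) (row sums):
  P(U=0) = 0 + 5/6 = 5/6
  P(U=1) = 1/6 + 0 = 1/6
Marginal P(V) (column sums):
  P(V=0) = 0 + 1/6 = 1/6
  P(V=1) = 5/6 + 0 = 5/6

H(U) = -[(5/6)·log₂(5/6) + (1/6)·log₂(1/6)]
  = 0.2192 + 0.4308
  = 0.6500 bits
H(V) = -[(1/6)·log₂(1/6) + (5/6)·log₂(5/6)]
  = 0.4308 + 0.2192
  = 0.6500 bits
H(U,V) = -[(5/6)·log₂(5/6) + (1/6)·log₂(1/6)]
  = 0.2192 + 0.4308
  = 0.6500 bits

I(U;V) = H(U) + H(V) - H(U,V)
  = 0.6500 + 0.6500 - 0.6500
  = 0.6500 bits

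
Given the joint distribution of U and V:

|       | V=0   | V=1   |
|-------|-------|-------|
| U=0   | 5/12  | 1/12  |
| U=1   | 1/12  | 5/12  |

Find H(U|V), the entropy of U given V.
Marginal P(V) (column sums):
  P(V=0) = 5/12 + 1/12 = 1/2
  P(V=1) = 1/12 + 5/12 = 1/2

H(U|V) = -Σ P(U,V)·log₂ P(U|V), where P(U|V) = P(U,V) / P(V)
  (U=0,V=0): P(U|V) = (5/12)/(1/2) = 5/6;  -(5/12)·log₂(5/6) = 0.1096
  (U=0,V=1): P(U|V) = (1/12)/(1/2) = 1/6;  -(1/12)·log₂(1/6) = 0.2154
  (U=1,V=0): P(U|V) = (1/12)/(1/2) = 1/6;  -(1/12)·log₂(1/6) = 0.2154
  (U=1,V=1): P(U|V) = (5/12)/(1/2) = 5/6;  -(5/12)·log₂(5/6) = 0.1096
H(U|V) = 0.1096 + 0.2154 + 0.2154 + 0.1096
  = 0.6500 bits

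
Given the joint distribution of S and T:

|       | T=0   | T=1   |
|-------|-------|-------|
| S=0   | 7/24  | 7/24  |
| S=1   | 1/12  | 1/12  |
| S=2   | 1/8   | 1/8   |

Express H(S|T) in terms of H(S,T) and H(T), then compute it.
H(S|T) = H(S,T) - H(T)

Marginal P(T) (column sums):
  P(T=0) = 7/24 + 1/12 + 1/8 = 1/2
  P(T=1) = 7/24 + 1/12 + 1/8 = 1/2

H(S,T) = -[(7/24)·log₂(7/24) + (7/24)·log₂(7/24) + (1/12)·log₂(1/12) + (1/12)·log₂(1/12) + (1/8)·log₂(1/8) + (1/8)·log₂(1/8)]
  = 0.5185 + 0.5185 + 0.2987 + 0.2987 + 0.3750 + 0.3750
  = 2.3844 bits
H(T) = -[(1/2)·log₂(1/2) + (1/2)·log₂(1/2)]
  = 0.5000 + 0.5000
  = 1.0000 bits

H(S|T) = 2.3844 - 1.0000 = 1.3844 bits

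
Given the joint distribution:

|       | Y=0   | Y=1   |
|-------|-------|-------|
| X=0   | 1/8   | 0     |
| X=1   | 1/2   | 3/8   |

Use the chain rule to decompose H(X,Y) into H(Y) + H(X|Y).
By the chain rule: H(X,Y) = H(Y) + H(X|Y)

Marginal P(Y) (column sums):
  P(Y=0) = 1/8 + 1/2 = 5/8
  P(Y=1) = 0 + 3/8 = 3/8
H(Y) = -[(5/8)·log₂(5/8) + (3/8)·log₂(3/8)]
  = 0.4238 + 0.5306
  = 0.9544 bits
H(X|Y) = -Σ P(X,Y)·log₂ P(X|Y), where P(X|Y) = P(X,Y) / P(Y)
  (cells with P(X,Y) = 0 contribute 0)
  (X=0,Y=0): P(X|Y) = (1/8)/(5/8) = 1/5;  -(1/8)·log₂(1/5) = 0.2902
  (X=1,Y=0): P(X|Y) = (1/2)/(5/8) = 4/5;  -(1/2)·log₂(4/5) = 0.1610
  (X=1,Y=1): P(X|Y) = (3/8)/(3/8) = 1;  -(3/8)·log₂(1) = 0.0000
H(X|Y) = 0.2902 + 0.1610 + 0.0000
  = 0.4512 bits

H(X,Y) = H(Y) + H(X|Y) = 0.9544 + 0.4512 = 1.4056 bits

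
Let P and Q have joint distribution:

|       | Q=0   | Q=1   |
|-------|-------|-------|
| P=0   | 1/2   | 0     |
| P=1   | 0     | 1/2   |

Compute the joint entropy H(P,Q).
H(P,Q) = -Σ P(P,Q) log₂ P(P,Q), summed over the non-zero cells:
H(P,Q) = -[(1/2)·log₂(1/2) + (1/2)·log₂(1/2)]
  = 0.5000 + 0.5000
  = 1.0000 bits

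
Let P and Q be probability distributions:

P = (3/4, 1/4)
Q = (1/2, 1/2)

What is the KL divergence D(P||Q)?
D(P||Q) = Σ P(i) log₂(P(i)/Q(i))
  i=0: (3/4) × log₂((3/4)/(1/2)) = (3/4) × log₂(3/2) = 0.4387
  i=1: (1/4) × log₂((1/4)/(1/2)) = (1/4) × log₂(1/2) = -0.2500
D(P||Q) = 0.4387 - 0.2500
  = 0.1887 bits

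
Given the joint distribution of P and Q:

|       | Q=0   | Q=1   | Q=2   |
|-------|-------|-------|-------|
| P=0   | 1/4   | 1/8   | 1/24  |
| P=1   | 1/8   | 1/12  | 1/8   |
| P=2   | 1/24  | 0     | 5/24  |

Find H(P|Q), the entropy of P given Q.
Marginal P(Q) (column sums):
  P(Q=0) = 1/4 + 1/8 + 1/24 = 5/12
  P(Q=1) = 1/8 + 1/12 + 0 = 5/24
  P(Q=2) = 1/24 + 1/8 + 5/24 = 3/8

H(P|Q) = -Σ P(P,Q)·log₂ P(P|Q), where P(P|Q) = P(P,Q) / P(Q)
  (cells with P(P,Q) = 0 contribute 0)
  (P=0,Q=0): P(P|Q) = (1/4)/(5/12) = 3/5;  -(1/4)·log₂(3/5) = 0.1842
  (P=0,Q=1): P(P|Q) = (1/8)/(5/24) = 3/5;  -(1/8)·log₂(3/5) = 0.0921
  (P=0,Q=2): P(P|Q) = (1/24)/(3/8) = 1/9;  -(1/24)·log₂(1/9) = 0.1321
  (P=1,Q=0): P(P|Q) = (1/8)/(5/12) = 3/10;  -(1/8)·log₂(3/10) = 0.2171
  (P=1,Q=1): P(P|Q) = (1/12)/(5/24) = 2/5;  -(1/12)·log₂(2/5) = 0.1102
  (P=1,Q=2): P(P|Q) = (1/8)/(3/8) = 1/3;  -(1/8)·log₂(1/3) = 0.1981
  (P=2,Q=0): P(P|Q) = (1/24)/(5/12) = 1/10;  -(1/24)·log₂(1/10) = 0.1384
  (P=2,Q=2): P(P|Q) = (5/24)/(3/8) = 5/9;  -(5/24)·log₂(5/9) = 0.1767
H(P|Q) = 0.1842 + 0.0921 + 0.1321 + 0.2171 + 0.1102 + 0.1981 + 0.1384 + 0.1767
  = 1.2489 bits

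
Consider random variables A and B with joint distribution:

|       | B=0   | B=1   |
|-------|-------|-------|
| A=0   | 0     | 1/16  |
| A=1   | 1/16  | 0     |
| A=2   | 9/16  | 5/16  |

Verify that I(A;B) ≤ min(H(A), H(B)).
Marginal P(A) (row sums):
  P(A=0) = 0 + 1/16 = 1/16
  P(A=1) = 1/16 + 0 = 1/16
  P(A=2) = 9/16 + 5/16 = 7/8
Marginal P(B) (column sums):
  P(B=0) = 0 + 1/16 + 9/16 = 5/8
  P(B=1) = 1/16 + 0 + 5/16 = 3/8

H(A) = -[(1/16)·log₂(1/16) + (1/16)·log₂(1/16) + (7/8)·log₂(7/8)]
  = 0.2500 + 0.2500 + 0.1686
  = 0.6686 bits
H(B) = -[(5/8)·log₂(5/8) + (3/8)·log₂(3/8)]
  = 0.4238 + 0.5306
  = 0.9544 bits
H(A,B) = -[(1/16)·log₂(1/16) + (1/16)·log₂(1/16) + (9/16)·log₂(9/16) + (5/16)·log₂(5/16)]
  = 0.2500 + 0.2500 + 0.4669 + 0.5244
  = 1.4913 bits

I(A;B) = H(A) + H(B) - H(A,B)
  = 0.6686 + 0.9544 - 1.4913
  = 0.1317 bits

min(H(A), H(B)) = min(0.6686, 0.9544) = 0.6686 bits
Since 0.1317 ≤ 0.6686, the bound is satisfied ✓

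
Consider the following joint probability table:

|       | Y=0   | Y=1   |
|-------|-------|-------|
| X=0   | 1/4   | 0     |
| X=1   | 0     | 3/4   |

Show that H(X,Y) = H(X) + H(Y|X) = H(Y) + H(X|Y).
Marginal P(X) (row sums):
  P(X=0) = 1/4 + 0 = 1/4
  P(X=1) = 0 + 3/4 = 3/4
Marginal P(Y) (column sums):
  P(Y=0) = 1/4 + 0 = 1/4
  P(Y=1) = 0 + 3/4 = 3/4

Decomposition 1: H(X) + H(Y|X)
H(X) = -[(1/4)·log₂(1/4) + (3/4)·log₂(3/4)]
  = 0.5000 + 0.3113
  = 0.8113 bits
H(Y|X) = -Σ P(X,Y)·log₂ P(Y|X), where P(Y|X) = P(X,Y) / P(X)
  (cells with P(X,Y) = 0 contribute 0)
  (X=0,Y=0): P(Y|X) = (1/4)/(1/4) = 1;  -(1/4)·log₂(1) = 0.0000
  (X=1,Y=1): P(Y|X) = (3/4)/(3/4) = 1;  -(3/4)·log₂(1) = 0.0000
H(Y|X) = 0.0000 + 0.0000
  = 0.0000 bits
H(X) + H(Y|X) = 0.8113 + 0.0000 = 0.8113 bits

Decomposition 2: H(Y) + H(X|Y)
H(Y) = -[(1/4)·log₂(1/4) + (3/4)·log₂(3/4)]
  = 0.5000 + 0.3113
  = 0.8113 bits
H(X|Y) = -Σ P(X,Y)·log₂ P(X|Y), where P(X|Y) = P(X,Y) / P(Y)
  (cells with P(X,Y) = 0 contribute 0)
  (X=0,Y=0): P(X|Y) = (1/4)/(1/4) = 1;  -(1/4)·log₂(1) = 0.0000
  (X=1,Y=1): P(X|Y) = (3/4)/(3/4) = 1;  -(3/4)·log₂(1) = 0.0000
H(X|Y) = 0.0000 + 0.0000
  = 0.0000 bits
H(Y) + H(X|Y) = 0.8113 + 0.0000 = 0.8113 bits

Direct computation of the joint entropy:
H(X,Y) = -[(1/4)·log₂(1/4) + (3/4)·log₂(3/4)]
  = 0.5000 + 0.3113
  = 0.8113 bits

All three agree: H(X,Y) = 0.8113 bits ✓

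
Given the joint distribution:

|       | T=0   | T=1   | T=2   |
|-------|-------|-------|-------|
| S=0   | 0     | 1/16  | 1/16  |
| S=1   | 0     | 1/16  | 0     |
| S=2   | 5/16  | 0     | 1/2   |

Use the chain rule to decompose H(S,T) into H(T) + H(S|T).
By the chain rule: H(S,T) = H(T) + H(S|T)

Marginal P(T) (column sums):
  P(T=0) = 0 + 0 + 5/16 = 5/16
  P(T=1) = 1/16 + 1/16 + 0 = 1/8
  P(T=2) = 1/16 + 0 + 1/2 = 9/16
H(T) = -[(5/16)·log₂(5/16) + (1/8)·log₂(1/8) + (9/16)·log₂(9/16)]
  = 0.5244 + 0.3750 + 0.4669
  = 1.3663 bits
H(S|T) = -Σ P(S,T)·log₂ P(S|T), where P(S|T) = P(S,T) / P(T)
  (cells with P(S,T) = 0 contribute 0)
  (S=0,T=1): P(S|T) = (1/16)/(1/8) = 1/2;  -(1/16)·log₂(1/2) = 0.0625
  (S=0,T=2): P(S|T) = (1/16)/(9/16) = 1/9;  -(1/16)·log₂(1/9) = 0.1981
  (S=1,T=1): P(S|T) = (1/16)/(1/8) = 1/2;  -(1/16)·log₂(1/2) = 0.0625
  (S=2,T=0): P(S|T) = (5/16)/(5/16) = 1;  -(5/16)·log₂(1) = 0.0000
  (S=2,T=2): P(S|T) = (1/2)/(9/16) = 8/9;  -(1/2)·log₂(8/9) = 0.0850
H(S|T) = 0.0625 + 0.1981 + 0.0625 + 0.0000 + 0.0850
  = 0.4081 bits

H(S,T) = H(T) + H(S|T) = 1.3663 + 0.4081 = 1.7744 bits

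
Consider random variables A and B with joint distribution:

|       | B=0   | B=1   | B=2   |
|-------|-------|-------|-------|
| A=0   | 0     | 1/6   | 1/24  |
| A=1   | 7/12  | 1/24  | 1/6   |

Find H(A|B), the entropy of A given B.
Marginal P(B) (column sums):
  P(B=0) = 0 + 7/12 = 7/12
  P(B=1) = 1/6 + 1/24 = 5/24
  P(B=2) = 1/24 + 1/6 = 5/24

H(A|B) = -Σ P(A,B)·log₂ P(A|B), where P(A|B) = P(A,B) / P(B)
  (cells with P(A,B) = 0 contribute 0)
  (A=0,B=1): P(A|B) = (1/6)/(5/24) = 4/5;  -(1/6)·log₂(4/5) = 0.0537
  (A=0,B=2): P(A|B) = (1/24)/(5/24) = 1/5;  -(1/24)·log₂(1/5) = 0.0967
  (A=1,B=0): P(A|B) = (7/12)/(7/12) = 1;  -(7/12)·log₂(1) = 0.0000
  (A=1,B=1): P(A|B) = (1/24)/(5/24) = 1/5;  -(1/24)·log₂(1/5) = 0.0967
  (A=1,B=2): P(A|B) = (1/6)/(5/24) = 4/5;  -(1/6)·log₂(4/5) = 0.0537
H(A|B) = 0.0537 + 0.0967 + 0.0000 + 0.0967 + 0.0537
  = 0.3008 bits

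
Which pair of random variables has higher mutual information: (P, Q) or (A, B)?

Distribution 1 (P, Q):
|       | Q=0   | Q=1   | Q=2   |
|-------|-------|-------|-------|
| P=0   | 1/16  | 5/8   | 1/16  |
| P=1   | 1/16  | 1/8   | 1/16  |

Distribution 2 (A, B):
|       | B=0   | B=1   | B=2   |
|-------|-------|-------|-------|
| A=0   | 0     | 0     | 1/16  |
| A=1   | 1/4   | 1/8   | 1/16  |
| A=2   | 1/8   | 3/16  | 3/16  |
Distribution 1 (P, Q):
Marginal P(P) (row sums):
  P(P=0) = 1/16 + 5/8 + 1/16 = 3/4
  P(P=1) = 1/16 + 1/8 + 1/16 = 1/4
Marginal P(Q) (column sums):
  P(Q=0) = 1/16 + 1/16 = 1/8
  P(Q=1) = 5/8 + 1/8 = 3/4
  P(Q=2) = 1/16 + 1/16 = 1/8

H(P) = -[(3/4)·log₂(3/4) + (1/4)·log₂(1/4)]
  = 0.3113 + 0.5000
  = 0.8113 bits
H(Q) = -[(1/8)·log₂(1/8) + (3/4)·log₂(3/4) + (1/8)·log₂(1/8)]
  = 0.3750 + 0.3113 + 0.3750
  = 1.0613 bits
H(P,Q) = -[(1/16)·log₂(1/16) + (5/8)·log₂(5/8) + (1/16)·log₂(1/16) + (1/16)·log₂(1/16) + (1/8)·log₂(1/8) + (1/16)·log₂(1/16)]
  = 0.2500 + 0.4238 + 0.2500 + 0.2500 + 0.3750 + 0.2500
  = 1.7988 bits

I(P;Q) = H(P) + H(Q) - H(P,Q)
  = 0.8113 + 1.0613 - 1.7988
  = 0.0738 bits

Distribution 2 (A, B):
Marginal P(A) (row sums):
  P(A=0) = 0 + 0 + 1/16 = 1/16
  P(A=1) = 1/4 + 1/8 + 1/16 = 7/16
  P(A=2) = 1/8 + 3/16 + 3/16 = 1/2
Marginal P(B) (column sums):
  P(B=0) = 0 + 1/4 + 1/8 = 3/8
  P(B=1) = 0 + 1/8 + 3/16 = 5/16
  P(B=2) = 1/16 + 1/16 + 3/16 = 5/16

H(A) = -[(1/16)·log₂(1/16) + (7/16)·log₂(7/16) + (1/2)·log₂(1/2)]
  = 0.2500 + 0.5218 + 0.5000
  = 1.2718 bits
H(B) = -[(3/8)·log₂(3/8) + (5/16)·log₂(5/16) + (5/16)·log₂(5/16)]
  = 0.5306 + 0.5244 + 0.5244
  = 1.5794 bits
H(A,B) = -[(1/16)·log₂(1/16) + (1/4)·log₂(1/4) + (1/8)·log₂(1/8) + (1/16)·log₂(1/16) + (1/8)·log₂(1/8) + (3/16)·log₂(3/16) + (3/16)·log₂(3/16)]
  = 0.2500 + 0.5000 + 0.3750 + 0.2500 + 0.3750 + 0.4528 + 0.4528
  = 2.6556 bits

I(A;B) = H(A) + H(B) - H(A,B)
  = 1.2718 + 1.5794 - 2.6556
  = 0.1956 bits

I(A;B) = 0.1956 bits > I(P;Q) = 0.0738 bits, so (A, B) has the higher mutual information (stronger dependence).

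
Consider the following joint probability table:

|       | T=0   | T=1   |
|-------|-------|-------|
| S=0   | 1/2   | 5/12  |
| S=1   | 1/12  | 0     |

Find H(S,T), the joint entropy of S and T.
H(S,T) = -Σ P(S,T) log₂ P(S,T), summed over the non-zero cells:
H(S,T) = -[(1/2)·log₂(1/2) + (5/12)·log₂(5/12) + (1/12)·log₂(1/12)]
  = 0.5000 + 0.5263 + 0.2987
  = 1.3250 bits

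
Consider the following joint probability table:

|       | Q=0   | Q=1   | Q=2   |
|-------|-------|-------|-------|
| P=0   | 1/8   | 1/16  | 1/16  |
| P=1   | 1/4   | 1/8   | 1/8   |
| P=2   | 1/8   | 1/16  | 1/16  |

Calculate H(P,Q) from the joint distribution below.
H(P,Q) = -Σ P(P,Q) log₂ P(P,Q), summed over the non-zero cells:
H(P,Q) = -[(1/8)·log₂(1/8) + (1/16)·log₂(1/16) + (1/16)·log₂(1/16) + (1/4)·log₂(1/4) + (1/8)·log₂(1/8) + (1/8)·log₂(1/8) + (1/8)·log₂(1/8) + (1/16)·log₂(1/16) + (1/16)·log₂(1/16)]
  = 0.3750 + 0.2500 + 0.2500 + 0.5000 + 0.3750 + 0.3750 + 0.3750 + 0.2500 + 0.2500
  = 3.0000 bits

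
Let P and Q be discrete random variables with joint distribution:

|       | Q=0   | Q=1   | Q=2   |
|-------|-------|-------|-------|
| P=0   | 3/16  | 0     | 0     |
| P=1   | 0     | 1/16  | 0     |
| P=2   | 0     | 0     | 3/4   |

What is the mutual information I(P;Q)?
Marginal P(P) (row sums):
  P(P=0) = 3/16 + 0 + 0 = 3/16
  P(P=1) = 0 + 1/16 + 0 = 1/16
  P(P=2) = 0 + 0 + 3/4 = 3/4
Marginal P(Q) (column sums):
  P(Q=0) = 3/16 + 0 + 0 = 3/16
  P(Q=1) = 0 + 1/16 + 0 = 1/16
  P(Q=2) = 0 + 0 + 3/4 = 3/4

H(P) = -[(3/16)·log₂(3/16) + (1/16)·log₂(1/16) + (3/4)·log₂(3/4)]
  = 0.4528 + 0.2500 + 0.3113
  = 1.0141 bits
H(Q) = -[(3/16)·log₂(3/16) + (1/16)·log₂(1/16) + (3/4)·log₂(3/4)]
  = 0.4528 + 0.2500 + 0.3113
  = 1.0141 bits
H(P,Q) = -[(3/16)·log₂(3/16) + (1/16)·log₂(1/16) + (3/4)·log₂(3/4)]
  = 0.4528 + 0.2500 + 0.3113
  = 1.0141 bits

I(P;Q) = H(P) + H(Q) - H(P,Q)
  = 1.0141 + 1.0141 - 1.0141
  = 1.0141 bits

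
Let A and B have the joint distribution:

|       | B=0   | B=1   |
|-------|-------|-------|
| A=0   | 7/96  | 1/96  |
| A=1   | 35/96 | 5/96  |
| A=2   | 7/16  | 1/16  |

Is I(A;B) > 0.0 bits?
Marginal P(A) (row sums):
  P(A=0) = 7/96 + 1/96 = 1/12
  P(A=1) = 35/96 + 5/96 = 5/12
  P(A=2) = 7/16 + 1/16 = 1/2
Marginal P(B) (column sums):
  P(B=0) = 7/96 + 35/96 + 7/16 = 7/8
  P(B=1) = 1/96 + 5/96 + 1/16 = 1/8

H(A) = -[(1/12)·log₂(1/12) + (5/12)·log₂(5/12) + (1/2)·log₂(1/2)]
  = 0.2987 + 0.5263 + 0.5000
  = 1.3250 bits
H(B) = -[(7/8)·log₂(7/8) + (1/8)·log₂(1/8)]
  = 0.1686 + 0.3750
  = 0.5436 bits
H(A,B) = -[(7/96)·log₂(7/96) + (1/96)·log₂(1/96) + (35/96)·log₂(35/96) + (5/96)·log₂(5/96) + (7/16)·log₂(7/16) + (1/16)·log₂(1/16)]
  = 0.2755 + 0.0686 + 0.5307 + 0.2220 + 0.5218 + 0.2500
  = 1.8686 bits

I(A;B) = H(A) + H(B) - H(A,B)
  = 1.3250 + 0.5436 - 1.8686
  = 0.0000 bits

No. I(A;B) = 0.0000 bits, which is ≤ 0.0 bits.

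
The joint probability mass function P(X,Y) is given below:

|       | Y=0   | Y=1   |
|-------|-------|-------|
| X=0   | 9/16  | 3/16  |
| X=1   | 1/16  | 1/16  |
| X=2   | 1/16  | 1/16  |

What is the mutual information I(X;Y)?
Marginal P(X) (row sums):
  P(X=0) = 9/16 + 3/16 = 3/4
  P(X=1) = 1/16 + 1/16 = 1/8
  P(X=2) = 1/16 + 1/16 = 1/8
Marginal P(Y) (column sums):
  P(Y=0) = 9/16 + 1/16 + 1/16 = 11/16
  P(Y=1) = 3/16 + 1/16 + 1/16 = 5/16

H(X) = -[(3/4)·log₂(3/4) + (1/8)·log₂(1/8) + (1/8)·log₂(1/8)]
  = 0.3113 + 0.3750 + 0.3750
  = 1.0613 bits
H(Y) = -[(11/16)·log₂(11/16) + (5/16)·log₂(5/16)]
  = 0.3716 + 0.5244
  = 0.8960 bits
H(X,Y) = -[(9/16)·log₂(9/16) + (3/16)·log₂(3/16) + (1/16)·log₂(1/16) + (1/16)·log₂(1/16) + (1/16)·log₂(1/16) + (1/16)·log₂(1/16)]
  = 0.4669 + 0.4528 + 0.2500 + 0.2500 + 0.2500 + 0.2500
  = 1.9197 bits

I(X;Y) = H(X) + H(Y) - H(X,Y)
  = 1.0613 + 0.8960 - 1.9197
  = 0.0376 bits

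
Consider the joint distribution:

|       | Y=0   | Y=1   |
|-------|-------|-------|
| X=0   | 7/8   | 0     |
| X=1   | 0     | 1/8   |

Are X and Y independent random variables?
Marginal P(X) (row sums):
  P(X=0) = 7/8 + 0 = 7/8
  P(X=1) = 0 + 1/8 = 1/8
Marginal P(Y) (column sums):
  P(Y=0) = 7/8 + 0 = 7/8
  P(Y=1) = 0 + 1/8 = 1/8

X and Y are independent iff P(X=i,Y=j) = P(X=i)·P(Y=j) for every cell.
  P(X=0)·P(Y=0) = 7/8 × 7/8 = 49/64, but P(X=0,Y=0) = 7/8 ✗

No, X and Y are not independent. Quantitatively, I(X;Y) > 0:

H(X) = -[(7/8)·log₂(7/8) + (1/8)·log₂(1/8)]
  = 0.1686 + 0.3750
  = 0.5436 bits
H(Y) = -[(7/8)·log₂(7/8) + (1/8)·log₂(1/8)]
  = 0.1686 + 0.3750
  = 0.5436 bits
H(X,Y) = -[(7/8)·log₂(7/8) + (1/8)·log₂(1/8)]
  = 0.1686 + 0.3750
  = 0.5436 bits
I(X;Y) = H(X) + H(Y) - H(X,Y) = 0.5436 + 0.5436 - 0.5436 = 0.5436 bits > 0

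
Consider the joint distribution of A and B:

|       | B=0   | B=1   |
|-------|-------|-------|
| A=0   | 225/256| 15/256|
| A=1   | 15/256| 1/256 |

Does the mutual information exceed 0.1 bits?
Marginal P(A) (row sums):
  P(A=0) = 225/256 + 15/256 = 15/16
  P(A=1) = 15/256 + 1/256 = 1/16
Marginal P(B) (column sums):
  P(B=0) = 225/256 + 15/256 = 15/16
  P(B=1) = 15/256 + 1/256 = 1/16

H(A) = -[(15/16)·log₂(15/16) + (1/16)·log₂(1/16)]
  = 0.0873 + 0.2500
  = 0.3373 bits
H(B) = -[(15/16)·log₂(15/16) + (1/16)·log₂(1/16)]
  = 0.0873 + 0.2500
  = 0.3373 bits
H(A,B) = -[(225/256)·log₂(225/256) + (15/256)·log₂(15/256) + (15/256)·log₂(15/256) + (1/256)·log₂(1/256)]
  = 0.1637 + 0.2398 + 0.2398 + 0.0313
  = 0.6746 bits

I(A;B) = H(A) + H(B) - H(A,B)
  = 0.3373 + 0.3373 - 0.6746
  = 0.0000 bits

No. I(A;B) = 0.0000 bits, which is ≤ 0.1 bits.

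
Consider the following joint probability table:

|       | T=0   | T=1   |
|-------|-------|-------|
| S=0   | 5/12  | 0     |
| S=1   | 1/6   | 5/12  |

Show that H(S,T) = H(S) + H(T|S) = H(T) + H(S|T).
Marginal P(S) (row sums):
  P(S=0) = 5/12 + 0 = 5/12
  P(S=1) = 1/6 + 5/12 = 7/12
Marginal P(T) (column sums):
  P(T=0) = 5/12 + 1/6 = 7/12
  P(T=1) = 0 + 5/12 = 5/12

Decomposition 1: H(S) + H(T|S)
H(S) = -[(5/12)·log₂(5/12) + (7/12)·log₂(7/12)]
  = 0.5263 + 0.4536
  = 0.9799 bits
H(T|S) = -Σ P(S,T)·log₂ P(T|S), where P(T|S) = P(S,T) / P(S)
  (cells with P(S,T) = 0 contribute 0)
  (S=0,T=0): P(T|S) = (5/12)/(5/12) = 1;  -(5/12)·log₂(1) = 0.0000
  (S=1,T=0): P(T|S) = (1/6)/(7/12) = 2/7;  -(1/6)·log₂(2/7) = 0.3012
  (S=1,T=1): P(T|S) = (5/12)/(7/12) = 5/7;  -(5/12)·log₂(5/7) = 0.2023
H(T|S) = 0.0000 + 0.3012 + 0.2023
  = 0.5035 bits
H(S) + H(T|S) = 0.9799 + 0.5035 = 1.4834 bits

Decomposition 2: H(T) + H(S|T)
H(T) = -[(7/12)·log₂(7/12) + (5/12)·log₂(5/12)]
  = 0.4536 + 0.5263
  = 0.9799 bits
H(S|T) = -Σ P(S,T)·log₂ P(S|T), where P(S|T) = P(S,T) / P(T)
  (cells with P(S,T) = 0 contribute 0)
  (S=0,T=0): P(S|T) = (5/12)/(7/12) = 5/7;  -(5/12)·log₂(5/7) = 0.2023
  (S=1,T=0): P(S|T) = (1/6)/(7/12) = 2/7;  -(1/6)·log₂(2/7) = 0.3012
  (S=1,T=1): P(S|T) = (5/12)/(5/12) = 1;  -(5/12)·log₂(1) = 0.0000
H(S|T) = 0.2023 + 0.3012 + 0.0000
  = 0.5035 bits
H(T) + H(S|T) = 0.9799 + 0.5035 = 1.4834 bits

Direct computation of the joint entropy:
H(S,T) = -[(5/12)·log₂(5/12) + (1/6)·log₂(1/6) + (5/12)·log₂(5/12)]
  = 0.5263 + 0.4308 + 0.5263
  = 1.4834 bits

All three agree: H(S,T) = 1.4834 bits ✓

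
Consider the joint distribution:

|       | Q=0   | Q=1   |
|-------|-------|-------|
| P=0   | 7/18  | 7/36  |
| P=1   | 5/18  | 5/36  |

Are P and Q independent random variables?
Marginal P(P) (row sums):
  P(P=0) = 7/18 + 7/36 = 7/12
  P(P=1) = 5/18 + 5/36 = 5/12
Marginal P(Q) (column sums):
  P(Q=0) = 7/18 + 5/18 = 2/3
  P(Q=1) = 7/36 + 5/36 = 1/3

P and Q are independent iff P(P=i,Q=j) = P(P=i)·P(Q=j) for every cell.
  P(P=0)·P(Q=0) = 7/12 × 2/3 = 7/18 = P(P=0,Q=0) ✓
  P(P=0)·P(Q=1) = 7/12 × 1/3 = 7/36 = P(P=0,Q=1) ✓
  P(P=1)·P(Q=0) = 5/12 × 2/3 = 5/18 = P(P=1,Q=0) ✓
  P(P=1)·P(Q=1) = 5/12 × 1/3 = 5/36 = P(P=1,Q=1) ✓

Yes, P and Q are independent: every cell factors, so I(P;Q) = 0 bits.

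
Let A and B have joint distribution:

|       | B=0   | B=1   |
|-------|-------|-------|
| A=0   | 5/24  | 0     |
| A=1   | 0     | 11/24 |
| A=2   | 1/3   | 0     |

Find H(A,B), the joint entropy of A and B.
H(A,B) = -Σ P(A,B) log₂ P(A,B), summed over the non-zero cells:
H(A,B) = -[(5/24)·log₂(5/24) + (11/24)·log₂(11/24) + (1/3)·log₂(1/3)]
  = 0.4715 + 0.5159 + 0.5283
  = 1.5157 bits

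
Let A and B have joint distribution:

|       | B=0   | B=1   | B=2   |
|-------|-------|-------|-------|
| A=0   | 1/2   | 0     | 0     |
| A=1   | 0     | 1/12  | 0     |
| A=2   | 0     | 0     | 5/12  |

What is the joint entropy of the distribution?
H(A,B) = -Σ P(A,B) log₂ P(A,B), summed over the non-zero cells:
H(A,B) = -[(1/2)·log₂(1/2) + (1/12)·log₂(1/12) + (5/12)·log₂(5/12)]
  = 0.5000 + 0.2987 + 0.5263
  = 1.3250 bits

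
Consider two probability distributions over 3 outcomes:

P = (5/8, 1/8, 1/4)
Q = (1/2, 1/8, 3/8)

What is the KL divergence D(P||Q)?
D(P||Q) = Σ P(i) log₂(P(i)/Q(i))
  i=0: (5/8) × log₂((5/8)/(1/2)) = (5/8) × log₂(5/4) = 0.2012
  i=1: (1/8) × log₂((1/8)/(1/8)) = (1/8) × log₂(1) = 0.0000
  i=2: (1/4) × log₂((1/4)/(3/8)) = (1/4) × log₂(2/3) = -0.1462
D(P||Q) = 0.2012 + 0.0000 - 0.1462
  = 0.0550 bits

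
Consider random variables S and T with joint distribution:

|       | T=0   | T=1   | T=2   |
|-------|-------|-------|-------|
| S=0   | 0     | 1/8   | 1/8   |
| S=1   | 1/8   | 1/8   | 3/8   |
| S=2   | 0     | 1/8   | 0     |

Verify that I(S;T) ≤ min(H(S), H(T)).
Marginal P(S) (row sums):
  P(S=0) = 0 + 1/8 + 1/8 = 1/4
  P(S=1) = 1/8 + 1/8 + 3/8 = 5/8
  P(S=2) = 0 + 1/8 + 0 = 1/8
Marginal P(T) (column sums):
  P(T=0) = 0 + 1/8 + 0 = 1/8
  P(T=1) = 1/8 + 1/8 + 1/8 = 3/8
  P(T=2) = 1/8 + 3/8 + 0 = 1/2

H(S) = -[(1/4)·log₂(1/4) + (5/8)·log₂(5/8) + (1/8)·log₂(1/8)]
  = 0.5000 + 0.4238 + 0.3750
  = 1.2988 bits
H(T) = -[(1/8)·log₂(1/8) + (3/8)·log₂(3/8) + (1/2)·log₂(1/2)]
  = 0.3750 + 0.5306 + 0.5000
  = 1.4056 bits
H(S,T) = -[(1/8)·log₂(1/8) + (1/8)·log₂(1/8) + (1/8)·log₂(1/8) + (1/8)·log₂(1/8) + (3/8)·log₂(3/8) + (1/8)·log₂(1/8)]
  = 0.3750 + 0.3750 + 0.3750 + 0.3750 + 0.5306 + 0.3750
  = 2.4056 bits

I(S;T) = H(S) + H(T) - H(S,T)
  = 1.2988 + 1.4056 - 2.4056
  = 0.2988 bits

min(H(S), H(T)) = min(1.2988, 1.4056) = 1.2988 bits
Since 0.2988 ≤ 1.2988, the bound is satisfied ✓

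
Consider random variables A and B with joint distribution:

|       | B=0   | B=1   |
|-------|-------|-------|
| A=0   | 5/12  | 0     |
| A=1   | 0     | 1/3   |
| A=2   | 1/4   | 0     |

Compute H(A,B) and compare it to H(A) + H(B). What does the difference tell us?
Marginal P(A) (row sums):
  P(A=0) = 5/12 + 0 = 5/12
  P(A=1) = 0 + 1/3 = 1/3
  P(A=2) = 1/4 + 0 = 1/4
Marginal P(B) (column sums):
  P(B=0) = 5/12 + 0 + 1/4 = 2/3
  P(B=1) = 0 + 1/3 + 0 = 1/3

H(A,B) = -[(5/12)·log₂(5/12) + (1/3)·log₂(1/3) + (1/4)·log₂(1/4)]
  = 0.5263 + 0.5283 + 0.5000
  = 1.5546 bits
H(A) = -[(5/12)·log₂(5/12) + (1/3)·log₂(1/3) + (1/4)·log₂(1/4)]
  = 0.5263 + 0.5283 + 0.5000
  = 1.5546 bits
H(B) = -[(2/3)·log₂(2/3) + (1/3)·log₂(1/3)]
  = 0.3900 + 0.5283
  = 0.9183 bits

H(A) + H(B) = 1.5546 + 0.9183 = 2.4729 bits
Difference: H(A) + H(B) - H(A,B) = 2.4729 - 1.5546 = 0.9183 bits = I(A;B)

The difference is the mutual information; it is positive here, so A and B are dependent (knowing one reduces uncertainty about the other by 0.9183 bits).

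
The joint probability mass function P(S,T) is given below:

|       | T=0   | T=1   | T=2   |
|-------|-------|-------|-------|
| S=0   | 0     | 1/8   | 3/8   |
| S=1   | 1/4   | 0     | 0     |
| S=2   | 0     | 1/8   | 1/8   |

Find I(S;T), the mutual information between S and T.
Marginal P(S) (row sums):
  P(S=0) = 0 + 1/8 + 3/8 = 1/2
  P(S=1) = 1/4 + 0 + 0 = 1/4
  P(S=2) = 0 + 1/8 + 1/8 = 1/4
Marginal P(T) (column sums):
  P(T=0) = 0 + 1/4 + 0 = 1/4
  P(T=1) = 1/8 + 0 + 1/8 = 1/4
  P(T=2) = 3/8 + 0 + 1/8 = 1/2

H(S) = -[(1/2)·log₂(1/2) + (1/4)·log₂(1/4) + (1/4)·log₂(1/4)]
  = 0.5000 + 0.5000 + 0.5000
  = 1.5000 bits
H(T) = -[(1/4)·log₂(1/4) + (1/4)·log₂(1/4) + (1/2)·log₂(1/2)]
  = 0.5000 + 0.5000 + 0.5000
  = 1.5000 bits
H(S,T) = -[(1/8)·log₂(1/8) + (3/8)·log₂(3/8) + (1/4)·log₂(1/4) + (1/8)·log₂(1/8) + (1/8)·log₂(1/8)]
  = 0.3750 + 0.5306 + 0.5000 + 0.3750 + 0.3750
  = 2.1556 bits

I(S;T) = H(S) + H(T) - H(S,T)
  = 1.5000 + 1.5000 - 2.1556
  = 0.8444 bits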